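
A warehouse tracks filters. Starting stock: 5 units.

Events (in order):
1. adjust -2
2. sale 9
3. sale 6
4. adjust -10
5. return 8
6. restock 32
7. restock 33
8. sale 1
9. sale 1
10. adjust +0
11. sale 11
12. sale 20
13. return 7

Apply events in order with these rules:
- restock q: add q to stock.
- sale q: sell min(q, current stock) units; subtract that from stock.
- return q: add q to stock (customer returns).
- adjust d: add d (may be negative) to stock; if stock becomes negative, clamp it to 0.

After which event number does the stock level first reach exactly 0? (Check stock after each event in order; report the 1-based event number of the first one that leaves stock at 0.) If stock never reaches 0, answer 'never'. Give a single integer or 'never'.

Answer: 2

Derivation:
Processing events:
Start: stock = 5
  Event 1 (adjust -2): 5 + -2 = 3
  Event 2 (sale 9): sell min(9,3)=3. stock: 3 - 3 = 0. total_sold = 3
  Event 3 (sale 6): sell min(6,0)=0. stock: 0 - 0 = 0. total_sold = 3
  Event 4 (adjust -10): 0 + -10 = 0 (clamped to 0)
  Event 5 (return 8): 0 + 8 = 8
  Event 6 (restock 32): 8 + 32 = 40
  Event 7 (restock 33): 40 + 33 = 73
  Event 8 (sale 1): sell min(1,73)=1. stock: 73 - 1 = 72. total_sold = 4
  Event 9 (sale 1): sell min(1,72)=1. stock: 72 - 1 = 71. total_sold = 5
  Event 10 (adjust +0): 71 + 0 = 71
  Event 11 (sale 11): sell min(11,71)=11. stock: 71 - 11 = 60. total_sold = 16
  Event 12 (sale 20): sell min(20,60)=20. stock: 60 - 20 = 40. total_sold = 36
  Event 13 (return 7): 40 + 7 = 47
Final: stock = 47, total_sold = 36

First zero at event 2.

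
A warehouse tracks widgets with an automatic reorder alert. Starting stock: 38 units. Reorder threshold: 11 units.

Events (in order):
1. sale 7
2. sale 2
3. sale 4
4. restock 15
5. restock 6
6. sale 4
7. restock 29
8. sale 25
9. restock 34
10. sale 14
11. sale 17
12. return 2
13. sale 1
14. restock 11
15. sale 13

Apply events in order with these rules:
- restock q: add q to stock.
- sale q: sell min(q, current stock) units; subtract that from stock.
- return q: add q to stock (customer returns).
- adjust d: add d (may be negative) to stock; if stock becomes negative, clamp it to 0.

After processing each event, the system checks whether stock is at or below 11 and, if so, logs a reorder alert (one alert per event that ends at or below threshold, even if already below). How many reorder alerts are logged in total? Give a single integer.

Processing events:
Start: stock = 38
  Event 1 (sale 7): sell min(7,38)=7. stock: 38 - 7 = 31. total_sold = 7
  Event 2 (sale 2): sell min(2,31)=2. stock: 31 - 2 = 29. total_sold = 9
  Event 3 (sale 4): sell min(4,29)=4. stock: 29 - 4 = 25. total_sold = 13
  Event 4 (restock 15): 25 + 15 = 40
  Event 5 (restock 6): 40 + 6 = 46
  Event 6 (sale 4): sell min(4,46)=4. stock: 46 - 4 = 42. total_sold = 17
  Event 7 (restock 29): 42 + 29 = 71
  Event 8 (sale 25): sell min(25,71)=25. stock: 71 - 25 = 46. total_sold = 42
  Event 9 (restock 34): 46 + 34 = 80
  Event 10 (sale 14): sell min(14,80)=14. stock: 80 - 14 = 66. total_sold = 56
  Event 11 (sale 17): sell min(17,66)=17. stock: 66 - 17 = 49. total_sold = 73
  Event 12 (return 2): 49 + 2 = 51
  Event 13 (sale 1): sell min(1,51)=1. stock: 51 - 1 = 50. total_sold = 74
  Event 14 (restock 11): 50 + 11 = 61
  Event 15 (sale 13): sell min(13,61)=13. stock: 61 - 13 = 48. total_sold = 87
Final: stock = 48, total_sold = 87

Checking against threshold 11:
  After event 1: stock=31 > 11
  After event 2: stock=29 > 11
  After event 3: stock=25 > 11
  After event 4: stock=40 > 11
  After event 5: stock=46 > 11
  After event 6: stock=42 > 11
  After event 7: stock=71 > 11
  After event 8: stock=46 > 11
  After event 9: stock=80 > 11
  After event 10: stock=66 > 11
  After event 11: stock=49 > 11
  After event 12: stock=51 > 11
  After event 13: stock=50 > 11
  After event 14: stock=61 > 11
  After event 15: stock=48 > 11
Alert events: []. Count = 0

Answer: 0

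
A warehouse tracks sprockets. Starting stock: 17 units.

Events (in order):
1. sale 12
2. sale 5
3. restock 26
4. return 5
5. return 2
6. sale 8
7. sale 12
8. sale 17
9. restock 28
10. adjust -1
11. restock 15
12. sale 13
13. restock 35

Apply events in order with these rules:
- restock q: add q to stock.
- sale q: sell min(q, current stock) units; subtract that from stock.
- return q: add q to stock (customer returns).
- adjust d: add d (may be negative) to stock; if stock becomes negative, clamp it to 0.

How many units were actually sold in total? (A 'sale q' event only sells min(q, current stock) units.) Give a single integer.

Answer: 63

Derivation:
Processing events:
Start: stock = 17
  Event 1 (sale 12): sell min(12,17)=12. stock: 17 - 12 = 5. total_sold = 12
  Event 2 (sale 5): sell min(5,5)=5. stock: 5 - 5 = 0. total_sold = 17
  Event 3 (restock 26): 0 + 26 = 26
  Event 4 (return 5): 26 + 5 = 31
  Event 5 (return 2): 31 + 2 = 33
  Event 6 (sale 8): sell min(8,33)=8. stock: 33 - 8 = 25. total_sold = 25
  Event 7 (sale 12): sell min(12,25)=12. stock: 25 - 12 = 13. total_sold = 37
  Event 8 (sale 17): sell min(17,13)=13. stock: 13 - 13 = 0. total_sold = 50
  Event 9 (restock 28): 0 + 28 = 28
  Event 10 (adjust -1): 28 + -1 = 27
  Event 11 (restock 15): 27 + 15 = 42
  Event 12 (sale 13): sell min(13,42)=13. stock: 42 - 13 = 29. total_sold = 63
  Event 13 (restock 35): 29 + 35 = 64
Final: stock = 64, total_sold = 63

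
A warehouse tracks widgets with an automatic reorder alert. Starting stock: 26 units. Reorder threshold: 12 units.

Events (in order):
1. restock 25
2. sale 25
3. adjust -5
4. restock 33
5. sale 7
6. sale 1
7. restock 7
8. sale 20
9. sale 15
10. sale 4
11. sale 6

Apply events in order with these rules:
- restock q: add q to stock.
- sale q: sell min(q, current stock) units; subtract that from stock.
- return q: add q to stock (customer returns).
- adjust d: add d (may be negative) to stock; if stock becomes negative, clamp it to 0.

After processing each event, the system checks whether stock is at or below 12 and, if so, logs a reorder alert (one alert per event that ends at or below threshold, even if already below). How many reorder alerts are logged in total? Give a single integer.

Processing events:
Start: stock = 26
  Event 1 (restock 25): 26 + 25 = 51
  Event 2 (sale 25): sell min(25,51)=25. stock: 51 - 25 = 26. total_sold = 25
  Event 3 (adjust -5): 26 + -5 = 21
  Event 4 (restock 33): 21 + 33 = 54
  Event 5 (sale 7): sell min(7,54)=7. stock: 54 - 7 = 47. total_sold = 32
  Event 6 (sale 1): sell min(1,47)=1. stock: 47 - 1 = 46. total_sold = 33
  Event 7 (restock 7): 46 + 7 = 53
  Event 8 (sale 20): sell min(20,53)=20. stock: 53 - 20 = 33. total_sold = 53
  Event 9 (sale 15): sell min(15,33)=15. stock: 33 - 15 = 18. total_sold = 68
  Event 10 (sale 4): sell min(4,18)=4. stock: 18 - 4 = 14. total_sold = 72
  Event 11 (sale 6): sell min(6,14)=6. stock: 14 - 6 = 8. total_sold = 78
Final: stock = 8, total_sold = 78

Checking against threshold 12:
  After event 1: stock=51 > 12
  After event 2: stock=26 > 12
  After event 3: stock=21 > 12
  After event 4: stock=54 > 12
  After event 5: stock=47 > 12
  After event 6: stock=46 > 12
  After event 7: stock=53 > 12
  After event 8: stock=33 > 12
  After event 9: stock=18 > 12
  After event 10: stock=14 > 12
  After event 11: stock=8 <= 12 -> ALERT
Alert events: [11]. Count = 1

Answer: 1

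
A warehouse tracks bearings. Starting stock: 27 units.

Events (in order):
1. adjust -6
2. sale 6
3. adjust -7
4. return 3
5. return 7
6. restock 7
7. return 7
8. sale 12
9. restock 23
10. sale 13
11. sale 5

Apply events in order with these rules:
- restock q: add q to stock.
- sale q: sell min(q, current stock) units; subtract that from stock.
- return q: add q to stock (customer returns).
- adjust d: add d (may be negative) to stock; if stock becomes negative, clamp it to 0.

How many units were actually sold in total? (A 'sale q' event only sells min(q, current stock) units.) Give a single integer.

Processing events:
Start: stock = 27
  Event 1 (adjust -6): 27 + -6 = 21
  Event 2 (sale 6): sell min(6,21)=6. stock: 21 - 6 = 15. total_sold = 6
  Event 3 (adjust -7): 15 + -7 = 8
  Event 4 (return 3): 8 + 3 = 11
  Event 5 (return 7): 11 + 7 = 18
  Event 6 (restock 7): 18 + 7 = 25
  Event 7 (return 7): 25 + 7 = 32
  Event 8 (sale 12): sell min(12,32)=12. stock: 32 - 12 = 20. total_sold = 18
  Event 9 (restock 23): 20 + 23 = 43
  Event 10 (sale 13): sell min(13,43)=13. stock: 43 - 13 = 30. total_sold = 31
  Event 11 (sale 5): sell min(5,30)=5. stock: 30 - 5 = 25. total_sold = 36
Final: stock = 25, total_sold = 36

Answer: 36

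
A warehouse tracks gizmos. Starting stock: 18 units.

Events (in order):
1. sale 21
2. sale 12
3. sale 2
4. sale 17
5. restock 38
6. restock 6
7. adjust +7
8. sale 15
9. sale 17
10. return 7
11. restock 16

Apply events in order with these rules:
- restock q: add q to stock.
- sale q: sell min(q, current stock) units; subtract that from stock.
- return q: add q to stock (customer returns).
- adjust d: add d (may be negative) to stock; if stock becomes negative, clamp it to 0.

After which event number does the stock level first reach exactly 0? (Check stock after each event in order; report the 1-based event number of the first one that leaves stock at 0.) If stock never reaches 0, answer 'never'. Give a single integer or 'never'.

Answer: 1

Derivation:
Processing events:
Start: stock = 18
  Event 1 (sale 21): sell min(21,18)=18. stock: 18 - 18 = 0. total_sold = 18
  Event 2 (sale 12): sell min(12,0)=0. stock: 0 - 0 = 0. total_sold = 18
  Event 3 (sale 2): sell min(2,0)=0. stock: 0 - 0 = 0. total_sold = 18
  Event 4 (sale 17): sell min(17,0)=0. stock: 0 - 0 = 0. total_sold = 18
  Event 5 (restock 38): 0 + 38 = 38
  Event 6 (restock 6): 38 + 6 = 44
  Event 7 (adjust +7): 44 + 7 = 51
  Event 8 (sale 15): sell min(15,51)=15. stock: 51 - 15 = 36. total_sold = 33
  Event 9 (sale 17): sell min(17,36)=17. stock: 36 - 17 = 19. total_sold = 50
  Event 10 (return 7): 19 + 7 = 26
  Event 11 (restock 16): 26 + 16 = 42
Final: stock = 42, total_sold = 50

First zero at event 1.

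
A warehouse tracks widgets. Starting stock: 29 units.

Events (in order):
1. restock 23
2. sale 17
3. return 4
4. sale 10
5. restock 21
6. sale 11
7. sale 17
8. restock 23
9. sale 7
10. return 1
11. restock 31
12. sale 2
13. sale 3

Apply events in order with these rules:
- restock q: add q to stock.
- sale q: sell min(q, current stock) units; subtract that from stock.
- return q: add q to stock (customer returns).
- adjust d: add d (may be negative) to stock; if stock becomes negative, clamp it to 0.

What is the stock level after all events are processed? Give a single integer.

Answer: 65

Derivation:
Processing events:
Start: stock = 29
  Event 1 (restock 23): 29 + 23 = 52
  Event 2 (sale 17): sell min(17,52)=17. stock: 52 - 17 = 35. total_sold = 17
  Event 3 (return 4): 35 + 4 = 39
  Event 4 (sale 10): sell min(10,39)=10. stock: 39 - 10 = 29. total_sold = 27
  Event 5 (restock 21): 29 + 21 = 50
  Event 6 (sale 11): sell min(11,50)=11. stock: 50 - 11 = 39. total_sold = 38
  Event 7 (sale 17): sell min(17,39)=17. stock: 39 - 17 = 22. total_sold = 55
  Event 8 (restock 23): 22 + 23 = 45
  Event 9 (sale 7): sell min(7,45)=7. stock: 45 - 7 = 38. total_sold = 62
  Event 10 (return 1): 38 + 1 = 39
  Event 11 (restock 31): 39 + 31 = 70
  Event 12 (sale 2): sell min(2,70)=2. stock: 70 - 2 = 68. total_sold = 64
  Event 13 (sale 3): sell min(3,68)=3. stock: 68 - 3 = 65. total_sold = 67
Final: stock = 65, total_sold = 67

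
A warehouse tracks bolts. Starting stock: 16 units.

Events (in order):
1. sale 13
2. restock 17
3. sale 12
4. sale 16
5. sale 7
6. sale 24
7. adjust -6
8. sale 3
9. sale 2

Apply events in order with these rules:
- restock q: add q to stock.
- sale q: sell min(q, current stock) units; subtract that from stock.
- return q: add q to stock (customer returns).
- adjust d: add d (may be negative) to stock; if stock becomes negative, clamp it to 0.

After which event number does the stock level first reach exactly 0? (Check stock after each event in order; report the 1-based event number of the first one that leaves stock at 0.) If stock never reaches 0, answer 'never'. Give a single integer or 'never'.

Processing events:
Start: stock = 16
  Event 1 (sale 13): sell min(13,16)=13. stock: 16 - 13 = 3. total_sold = 13
  Event 2 (restock 17): 3 + 17 = 20
  Event 3 (sale 12): sell min(12,20)=12. stock: 20 - 12 = 8. total_sold = 25
  Event 4 (sale 16): sell min(16,8)=8. stock: 8 - 8 = 0. total_sold = 33
  Event 5 (sale 7): sell min(7,0)=0. stock: 0 - 0 = 0. total_sold = 33
  Event 6 (sale 24): sell min(24,0)=0. stock: 0 - 0 = 0. total_sold = 33
  Event 7 (adjust -6): 0 + -6 = 0 (clamped to 0)
  Event 8 (sale 3): sell min(3,0)=0. stock: 0 - 0 = 0. total_sold = 33
  Event 9 (sale 2): sell min(2,0)=0. stock: 0 - 0 = 0. total_sold = 33
Final: stock = 0, total_sold = 33

First zero at event 4.

Answer: 4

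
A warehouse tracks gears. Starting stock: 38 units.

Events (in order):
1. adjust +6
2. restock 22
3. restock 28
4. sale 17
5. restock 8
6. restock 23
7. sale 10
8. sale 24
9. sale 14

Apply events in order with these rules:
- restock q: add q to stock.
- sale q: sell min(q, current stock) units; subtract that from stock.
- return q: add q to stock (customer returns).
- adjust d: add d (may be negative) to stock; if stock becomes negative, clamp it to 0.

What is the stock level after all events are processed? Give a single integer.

Processing events:
Start: stock = 38
  Event 1 (adjust +6): 38 + 6 = 44
  Event 2 (restock 22): 44 + 22 = 66
  Event 3 (restock 28): 66 + 28 = 94
  Event 4 (sale 17): sell min(17,94)=17. stock: 94 - 17 = 77. total_sold = 17
  Event 5 (restock 8): 77 + 8 = 85
  Event 6 (restock 23): 85 + 23 = 108
  Event 7 (sale 10): sell min(10,108)=10. stock: 108 - 10 = 98. total_sold = 27
  Event 8 (sale 24): sell min(24,98)=24. stock: 98 - 24 = 74. total_sold = 51
  Event 9 (sale 14): sell min(14,74)=14. stock: 74 - 14 = 60. total_sold = 65
Final: stock = 60, total_sold = 65

Answer: 60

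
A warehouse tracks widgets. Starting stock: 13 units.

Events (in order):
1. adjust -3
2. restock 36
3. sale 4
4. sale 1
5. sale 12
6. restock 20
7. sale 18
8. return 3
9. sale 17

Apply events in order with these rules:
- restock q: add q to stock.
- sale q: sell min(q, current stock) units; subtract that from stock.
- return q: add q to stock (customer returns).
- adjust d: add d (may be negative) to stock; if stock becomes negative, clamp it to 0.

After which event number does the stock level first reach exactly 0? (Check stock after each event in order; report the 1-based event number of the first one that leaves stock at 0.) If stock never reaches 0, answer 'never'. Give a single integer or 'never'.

Answer: never

Derivation:
Processing events:
Start: stock = 13
  Event 1 (adjust -3): 13 + -3 = 10
  Event 2 (restock 36): 10 + 36 = 46
  Event 3 (sale 4): sell min(4,46)=4. stock: 46 - 4 = 42. total_sold = 4
  Event 4 (sale 1): sell min(1,42)=1. stock: 42 - 1 = 41. total_sold = 5
  Event 5 (sale 12): sell min(12,41)=12. stock: 41 - 12 = 29. total_sold = 17
  Event 6 (restock 20): 29 + 20 = 49
  Event 7 (sale 18): sell min(18,49)=18. stock: 49 - 18 = 31. total_sold = 35
  Event 8 (return 3): 31 + 3 = 34
  Event 9 (sale 17): sell min(17,34)=17. stock: 34 - 17 = 17. total_sold = 52
Final: stock = 17, total_sold = 52

Stock never reaches 0.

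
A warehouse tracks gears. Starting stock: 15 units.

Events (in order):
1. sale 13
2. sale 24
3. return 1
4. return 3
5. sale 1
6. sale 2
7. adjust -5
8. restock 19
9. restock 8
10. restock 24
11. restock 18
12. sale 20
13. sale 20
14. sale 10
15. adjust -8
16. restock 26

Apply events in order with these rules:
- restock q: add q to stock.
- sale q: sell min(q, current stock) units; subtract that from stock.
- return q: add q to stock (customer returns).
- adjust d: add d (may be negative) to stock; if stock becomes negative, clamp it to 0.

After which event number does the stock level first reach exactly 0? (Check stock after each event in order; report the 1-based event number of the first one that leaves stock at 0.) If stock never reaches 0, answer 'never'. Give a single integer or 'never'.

Answer: 2

Derivation:
Processing events:
Start: stock = 15
  Event 1 (sale 13): sell min(13,15)=13. stock: 15 - 13 = 2. total_sold = 13
  Event 2 (sale 24): sell min(24,2)=2. stock: 2 - 2 = 0. total_sold = 15
  Event 3 (return 1): 0 + 1 = 1
  Event 4 (return 3): 1 + 3 = 4
  Event 5 (sale 1): sell min(1,4)=1. stock: 4 - 1 = 3. total_sold = 16
  Event 6 (sale 2): sell min(2,3)=2. stock: 3 - 2 = 1. total_sold = 18
  Event 7 (adjust -5): 1 + -5 = 0 (clamped to 0)
  Event 8 (restock 19): 0 + 19 = 19
  Event 9 (restock 8): 19 + 8 = 27
  Event 10 (restock 24): 27 + 24 = 51
  Event 11 (restock 18): 51 + 18 = 69
  Event 12 (sale 20): sell min(20,69)=20. stock: 69 - 20 = 49. total_sold = 38
  Event 13 (sale 20): sell min(20,49)=20. stock: 49 - 20 = 29. total_sold = 58
  Event 14 (sale 10): sell min(10,29)=10. stock: 29 - 10 = 19. total_sold = 68
  Event 15 (adjust -8): 19 + -8 = 11
  Event 16 (restock 26): 11 + 26 = 37
Final: stock = 37, total_sold = 68

First zero at event 2.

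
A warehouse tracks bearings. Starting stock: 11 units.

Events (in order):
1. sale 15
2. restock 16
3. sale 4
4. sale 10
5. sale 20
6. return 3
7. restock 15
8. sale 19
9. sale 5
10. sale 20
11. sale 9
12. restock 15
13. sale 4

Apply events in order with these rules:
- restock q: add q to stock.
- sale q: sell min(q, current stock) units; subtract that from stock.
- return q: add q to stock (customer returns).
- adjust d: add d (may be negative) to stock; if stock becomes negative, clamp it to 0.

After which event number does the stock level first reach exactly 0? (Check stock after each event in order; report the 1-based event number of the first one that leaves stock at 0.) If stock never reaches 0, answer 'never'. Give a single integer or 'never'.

Processing events:
Start: stock = 11
  Event 1 (sale 15): sell min(15,11)=11. stock: 11 - 11 = 0. total_sold = 11
  Event 2 (restock 16): 0 + 16 = 16
  Event 3 (sale 4): sell min(4,16)=4. stock: 16 - 4 = 12. total_sold = 15
  Event 4 (sale 10): sell min(10,12)=10. stock: 12 - 10 = 2. total_sold = 25
  Event 5 (sale 20): sell min(20,2)=2. stock: 2 - 2 = 0. total_sold = 27
  Event 6 (return 3): 0 + 3 = 3
  Event 7 (restock 15): 3 + 15 = 18
  Event 8 (sale 19): sell min(19,18)=18. stock: 18 - 18 = 0. total_sold = 45
  Event 9 (sale 5): sell min(5,0)=0. stock: 0 - 0 = 0. total_sold = 45
  Event 10 (sale 20): sell min(20,0)=0. stock: 0 - 0 = 0. total_sold = 45
  Event 11 (sale 9): sell min(9,0)=0. stock: 0 - 0 = 0. total_sold = 45
  Event 12 (restock 15): 0 + 15 = 15
  Event 13 (sale 4): sell min(4,15)=4. stock: 15 - 4 = 11. total_sold = 49
Final: stock = 11, total_sold = 49

First zero at event 1.

Answer: 1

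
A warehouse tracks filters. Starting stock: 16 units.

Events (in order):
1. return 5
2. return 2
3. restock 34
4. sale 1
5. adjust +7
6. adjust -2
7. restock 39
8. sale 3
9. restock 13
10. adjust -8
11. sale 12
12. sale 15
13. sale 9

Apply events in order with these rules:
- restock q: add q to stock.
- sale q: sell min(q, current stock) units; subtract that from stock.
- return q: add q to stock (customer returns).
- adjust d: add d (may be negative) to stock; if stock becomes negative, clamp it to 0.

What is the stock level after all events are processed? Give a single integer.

Processing events:
Start: stock = 16
  Event 1 (return 5): 16 + 5 = 21
  Event 2 (return 2): 21 + 2 = 23
  Event 3 (restock 34): 23 + 34 = 57
  Event 4 (sale 1): sell min(1,57)=1. stock: 57 - 1 = 56. total_sold = 1
  Event 5 (adjust +7): 56 + 7 = 63
  Event 6 (adjust -2): 63 + -2 = 61
  Event 7 (restock 39): 61 + 39 = 100
  Event 8 (sale 3): sell min(3,100)=3. stock: 100 - 3 = 97. total_sold = 4
  Event 9 (restock 13): 97 + 13 = 110
  Event 10 (adjust -8): 110 + -8 = 102
  Event 11 (sale 12): sell min(12,102)=12. stock: 102 - 12 = 90. total_sold = 16
  Event 12 (sale 15): sell min(15,90)=15. stock: 90 - 15 = 75. total_sold = 31
  Event 13 (sale 9): sell min(9,75)=9. stock: 75 - 9 = 66. total_sold = 40
Final: stock = 66, total_sold = 40

Answer: 66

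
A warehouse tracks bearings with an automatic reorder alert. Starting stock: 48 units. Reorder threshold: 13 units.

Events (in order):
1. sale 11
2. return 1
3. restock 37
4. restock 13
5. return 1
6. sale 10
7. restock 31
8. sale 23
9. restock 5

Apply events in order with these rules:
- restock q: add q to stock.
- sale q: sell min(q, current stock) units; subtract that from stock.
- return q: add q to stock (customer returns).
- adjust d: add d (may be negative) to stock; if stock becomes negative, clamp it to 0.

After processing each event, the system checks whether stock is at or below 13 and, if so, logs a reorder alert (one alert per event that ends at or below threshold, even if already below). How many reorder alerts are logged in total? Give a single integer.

Answer: 0

Derivation:
Processing events:
Start: stock = 48
  Event 1 (sale 11): sell min(11,48)=11. stock: 48 - 11 = 37. total_sold = 11
  Event 2 (return 1): 37 + 1 = 38
  Event 3 (restock 37): 38 + 37 = 75
  Event 4 (restock 13): 75 + 13 = 88
  Event 5 (return 1): 88 + 1 = 89
  Event 6 (sale 10): sell min(10,89)=10. stock: 89 - 10 = 79. total_sold = 21
  Event 7 (restock 31): 79 + 31 = 110
  Event 8 (sale 23): sell min(23,110)=23. stock: 110 - 23 = 87. total_sold = 44
  Event 9 (restock 5): 87 + 5 = 92
Final: stock = 92, total_sold = 44

Checking against threshold 13:
  After event 1: stock=37 > 13
  After event 2: stock=38 > 13
  After event 3: stock=75 > 13
  After event 4: stock=88 > 13
  After event 5: stock=89 > 13
  After event 6: stock=79 > 13
  After event 7: stock=110 > 13
  After event 8: stock=87 > 13
  After event 9: stock=92 > 13
Alert events: []. Count = 0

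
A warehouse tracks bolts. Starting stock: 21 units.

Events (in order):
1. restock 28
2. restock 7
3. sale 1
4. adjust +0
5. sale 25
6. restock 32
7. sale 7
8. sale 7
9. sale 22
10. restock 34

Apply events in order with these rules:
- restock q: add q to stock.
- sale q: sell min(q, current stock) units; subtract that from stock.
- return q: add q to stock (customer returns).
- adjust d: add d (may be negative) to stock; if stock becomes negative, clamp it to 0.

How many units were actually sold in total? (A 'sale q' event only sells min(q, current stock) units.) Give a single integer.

Processing events:
Start: stock = 21
  Event 1 (restock 28): 21 + 28 = 49
  Event 2 (restock 7): 49 + 7 = 56
  Event 3 (sale 1): sell min(1,56)=1. stock: 56 - 1 = 55. total_sold = 1
  Event 4 (adjust +0): 55 + 0 = 55
  Event 5 (sale 25): sell min(25,55)=25. stock: 55 - 25 = 30. total_sold = 26
  Event 6 (restock 32): 30 + 32 = 62
  Event 7 (sale 7): sell min(7,62)=7. stock: 62 - 7 = 55. total_sold = 33
  Event 8 (sale 7): sell min(7,55)=7. stock: 55 - 7 = 48. total_sold = 40
  Event 9 (sale 22): sell min(22,48)=22. stock: 48 - 22 = 26. total_sold = 62
  Event 10 (restock 34): 26 + 34 = 60
Final: stock = 60, total_sold = 62

Answer: 62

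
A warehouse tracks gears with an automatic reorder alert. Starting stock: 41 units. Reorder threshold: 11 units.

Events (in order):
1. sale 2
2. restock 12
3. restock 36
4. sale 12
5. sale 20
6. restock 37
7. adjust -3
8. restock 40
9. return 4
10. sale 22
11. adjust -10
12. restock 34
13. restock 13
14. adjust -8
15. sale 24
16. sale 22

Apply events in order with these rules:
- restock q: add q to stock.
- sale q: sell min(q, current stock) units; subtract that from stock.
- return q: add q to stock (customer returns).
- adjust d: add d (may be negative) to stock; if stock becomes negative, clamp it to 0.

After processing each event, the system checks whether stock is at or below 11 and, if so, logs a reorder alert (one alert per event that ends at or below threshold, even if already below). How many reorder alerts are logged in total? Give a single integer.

Processing events:
Start: stock = 41
  Event 1 (sale 2): sell min(2,41)=2. stock: 41 - 2 = 39. total_sold = 2
  Event 2 (restock 12): 39 + 12 = 51
  Event 3 (restock 36): 51 + 36 = 87
  Event 4 (sale 12): sell min(12,87)=12. stock: 87 - 12 = 75. total_sold = 14
  Event 5 (sale 20): sell min(20,75)=20. stock: 75 - 20 = 55. total_sold = 34
  Event 6 (restock 37): 55 + 37 = 92
  Event 7 (adjust -3): 92 + -3 = 89
  Event 8 (restock 40): 89 + 40 = 129
  Event 9 (return 4): 129 + 4 = 133
  Event 10 (sale 22): sell min(22,133)=22. stock: 133 - 22 = 111. total_sold = 56
  Event 11 (adjust -10): 111 + -10 = 101
  Event 12 (restock 34): 101 + 34 = 135
  Event 13 (restock 13): 135 + 13 = 148
  Event 14 (adjust -8): 148 + -8 = 140
  Event 15 (sale 24): sell min(24,140)=24. stock: 140 - 24 = 116. total_sold = 80
  Event 16 (sale 22): sell min(22,116)=22. stock: 116 - 22 = 94. total_sold = 102
Final: stock = 94, total_sold = 102

Checking against threshold 11:
  After event 1: stock=39 > 11
  After event 2: stock=51 > 11
  After event 3: stock=87 > 11
  After event 4: stock=75 > 11
  After event 5: stock=55 > 11
  After event 6: stock=92 > 11
  After event 7: stock=89 > 11
  After event 8: stock=129 > 11
  After event 9: stock=133 > 11
  After event 10: stock=111 > 11
  After event 11: stock=101 > 11
  After event 12: stock=135 > 11
  After event 13: stock=148 > 11
  After event 14: stock=140 > 11
  After event 15: stock=116 > 11
  After event 16: stock=94 > 11
Alert events: []. Count = 0

Answer: 0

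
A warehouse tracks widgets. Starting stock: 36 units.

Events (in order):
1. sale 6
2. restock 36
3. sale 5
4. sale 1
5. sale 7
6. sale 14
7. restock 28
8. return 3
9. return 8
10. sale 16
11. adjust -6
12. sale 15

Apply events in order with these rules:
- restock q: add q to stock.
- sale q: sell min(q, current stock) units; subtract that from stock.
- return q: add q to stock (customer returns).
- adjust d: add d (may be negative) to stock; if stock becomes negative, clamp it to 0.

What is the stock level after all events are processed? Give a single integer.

Processing events:
Start: stock = 36
  Event 1 (sale 6): sell min(6,36)=6. stock: 36 - 6 = 30. total_sold = 6
  Event 2 (restock 36): 30 + 36 = 66
  Event 3 (sale 5): sell min(5,66)=5. stock: 66 - 5 = 61. total_sold = 11
  Event 4 (sale 1): sell min(1,61)=1. stock: 61 - 1 = 60. total_sold = 12
  Event 5 (sale 7): sell min(7,60)=7. stock: 60 - 7 = 53. total_sold = 19
  Event 6 (sale 14): sell min(14,53)=14. stock: 53 - 14 = 39. total_sold = 33
  Event 7 (restock 28): 39 + 28 = 67
  Event 8 (return 3): 67 + 3 = 70
  Event 9 (return 8): 70 + 8 = 78
  Event 10 (sale 16): sell min(16,78)=16. stock: 78 - 16 = 62. total_sold = 49
  Event 11 (adjust -6): 62 + -6 = 56
  Event 12 (sale 15): sell min(15,56)=15. stock: 56 - 15 = 41. total_sold = 64
Final: stock = 41, total_sold = 64

Answer: 41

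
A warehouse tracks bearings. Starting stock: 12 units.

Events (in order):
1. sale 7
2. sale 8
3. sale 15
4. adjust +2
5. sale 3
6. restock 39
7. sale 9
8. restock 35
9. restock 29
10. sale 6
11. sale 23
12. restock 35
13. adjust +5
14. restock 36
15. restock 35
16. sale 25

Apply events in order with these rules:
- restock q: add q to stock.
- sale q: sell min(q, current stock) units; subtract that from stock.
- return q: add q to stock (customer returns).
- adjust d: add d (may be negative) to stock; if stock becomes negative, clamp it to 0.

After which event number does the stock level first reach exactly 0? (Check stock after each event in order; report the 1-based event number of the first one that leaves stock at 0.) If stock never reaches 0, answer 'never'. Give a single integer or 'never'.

Answer: 2

Derivation:
Processing events:
Start: stock = 12
  Event 1 (sale 7): sell min(7,12)=7. stock: 12 - 7 = 5. total_sold = 7
  Event 2 (sale 8): sell min(8,5)=5. stock: 5 - 5 = 0. total_sold = 12
  Event 3 (sale 15): sell min(15,0)=0. stock: 0 - 0 = 0. total_sold = 12
  Event 4 (adjust +2): 0 + 2 = 2
  Event 5 (sale 3): sell min(3,2)=2. stock: 2 - 2 = 0. total_sold = 14
  Event 6 (restock 39): 0 + 39 = 39
  Event 7 (sale 9): sell min(9,39)=9. stock: 39 - 9 = 30. total_sold = 23
  Event 8 (restock 35): 30 + 35 = 65
  Event 9 (restock 29): 65 + 29 = 94
  Event 10 (sale 6): sell min(6,94)=6. stock: 94 - 6 = 88. total_sold = 29
  Event 11 (sale 23): sell min(23,88)=23. stock: 88 - 23 = 65. total_sold = 52
  Event 12 (restock 35): 65 + 35 = 100
  Event 13 (adjust +5): 100 + 5 = 105
  Event 14 (restock 36): 105 + 36 = 141
  Event 15 (restock 35): 141 + 35 = 176
  Event 16 (sale 25): sell min(25,176)=25. stock: 176 - 25 = 151. total_sold = 77
Final: stock = 151, total_sold = 77

First zero at event 2.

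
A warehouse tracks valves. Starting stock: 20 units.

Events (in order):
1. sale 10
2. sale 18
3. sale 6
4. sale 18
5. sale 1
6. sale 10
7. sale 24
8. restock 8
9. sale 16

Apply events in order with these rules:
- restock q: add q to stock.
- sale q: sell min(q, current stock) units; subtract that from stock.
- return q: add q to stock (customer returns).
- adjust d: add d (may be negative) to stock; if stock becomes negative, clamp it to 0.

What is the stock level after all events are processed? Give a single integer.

Answer: 0

Derivation:
Processing events:
Start: stock = 20
  Event 1 (sale 10): sell min(10,20)=10. stock: 20 - 10 = 10. total_sold = 10
  Event 2 (sale 18): sell min(18,10)=10. stock: 10 - 10 = 0. total_sold = 20
  Event 3 (sale 6): sell min(6,0)=0. stock: 0 - 0 = 0. total_sold = 20
  Event 4 (sale 18): sell min(18,0)=0. stock: 0 - 0 = 0. total_sold = 20
  Event 5 (sale 1): sell min(1,0)=0. stock: 0 - 0 = 0. total_sold = 20
  Event 6 (sale 10): sell min(10,0)=0. stock: 0 - 0 = 0. total_sold = 20
  Event 7 (sale 24): sell min(24,0)=0. stock: 0 - 0 = 0. total_sold = 20
  Event 8 (restock 8): 0 + 8 = 8
  Event 9 (sale 16): sell min(16,8)=8. stock: 8 - 8 = 0. total_sold = 28
Final: stock = 0, total_sold = 28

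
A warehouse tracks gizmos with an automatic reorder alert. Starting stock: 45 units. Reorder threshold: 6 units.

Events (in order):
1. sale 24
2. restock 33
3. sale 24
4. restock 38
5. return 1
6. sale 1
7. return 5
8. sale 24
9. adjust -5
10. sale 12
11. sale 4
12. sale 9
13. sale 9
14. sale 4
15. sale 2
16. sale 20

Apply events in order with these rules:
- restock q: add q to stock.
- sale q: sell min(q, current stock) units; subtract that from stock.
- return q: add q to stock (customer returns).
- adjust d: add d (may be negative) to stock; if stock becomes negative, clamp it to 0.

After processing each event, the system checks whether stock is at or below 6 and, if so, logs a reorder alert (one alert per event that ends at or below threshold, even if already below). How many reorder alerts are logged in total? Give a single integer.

Answer: 3

Derivation:
Processing events:
Start: stock = 45
  Event 1 (sale 24): sell min(24,45)=24. stock: 45 - 24 = 21. total_sold = 24
  Event 2 (restock 33): 21 + 33 = 54
  Event 3 (sale 24): sell min(24,54)=24. stock: 54 - 24 = 30. total_sold = 48
  Event 4 (restock 38): 30 + 38 = 68
  Event 5 (return 1): 68 + 1 = 69
  Event 6 (sale 1): sell min(1,69)=1. stock: 69 - 1 = 68. total_sold = 49
  Event 7 (return 5): 68 + 5 = 73
  Event 8 (sale 24): sell min(24,73)=24. stock: 73 - 24 = 49. total_sold = 73
  Event 9 (adjust -5): 49 + -5 = 44
  Event 10 (sale 12): sell min(12,44)=12. stock: 44 - 12 = 32. total_sold = 85
  Event 11 (sale 4): sell min(4,32)=4. stock: 32 - 4 = 28. total_sold = 89
  Event 12 (sale 9): sell min(9,28)=9. stock: 28 - 9 = 19. total_sold = 98
  Event 13 (sale 9): sell min(9,19)=9. stock: 19 - 9 = 10. total_sold = 107
  Event 14 (sale 4): sell min(4,10)=4. stock: 10 - 4 = 6. total_sold = 111
  Event 15 (sale 2): sell min(2,6)=2. stock: 6 - 2 = 4. total_sold = 113
  Event 16 (sale 20): sell min(20,4)=4. stock: 4 - 4 = 0. total_sold = 117
Final: stock = 0, total_sold = 117

Checking against threshold 6:
  After event 1: stock=21 > 6
  After event 2: stock=54 > 6
  After event 3: stock=30 > 6
  After event 4: stock=68 > 6
  After event 5: stock=69 > 6
  After event 6: stock=68 > 6
  After event 7: stock=73 > 6
  After event 8: stock=49 > 6
  After event 9: stock=44 > 6
  After event 10: stock=32 > 6
  After event 11: stock=28 > 6
  After event 12: stock=19 > 6
  After event 13: stock=10 > 6
  After event 14: stock=6 <= 6 -> ALERT
  After event 15: stock=4 <= 6 -> ALERT
  After event 16: stock=0 <= 6 -> ALERT
Alert events: [14, 15, 16]. Count = 3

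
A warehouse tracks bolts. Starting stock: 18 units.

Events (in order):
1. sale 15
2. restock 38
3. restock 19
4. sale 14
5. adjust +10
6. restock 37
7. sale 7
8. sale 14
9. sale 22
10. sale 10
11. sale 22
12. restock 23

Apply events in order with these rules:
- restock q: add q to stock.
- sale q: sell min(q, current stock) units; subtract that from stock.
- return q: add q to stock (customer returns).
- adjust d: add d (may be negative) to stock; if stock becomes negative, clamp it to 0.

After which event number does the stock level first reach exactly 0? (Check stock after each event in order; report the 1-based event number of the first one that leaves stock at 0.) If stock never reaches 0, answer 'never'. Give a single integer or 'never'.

Answer: never

Derivation:
Processing events:
Start: stock = 18
  Event 1 (sale 15): sell min(15,18)=15. stock: 18 - 15 = 3. total_sold = 15
  Event 2 (restock 38): 3 + 38 = 41
  Event 3 (restock 19): 41 + 19 = 60
  Event 4 (sale 14): sell min(14,60)=14. stock: 60 - 14 = 46. total_sold = 29
  Event 5 (adjust +10): 46 + 10 = 56
  Event 6 (restock 37): 56 + 37 = 93
  Event 7 (sale 7): sell min(7,93)=7. stock: 93 - 7 = 86. total_sold = 36
  Event 8 (sale 14): sell min(14,86)=14. stock: 86 - 14 = 72. total_sold = 50
  Event 9 (sale 22): sell min(22,72)=22. stock: 72 - 22 = 50. total_sold = 72
  Event 10 (sale 10): sell min(10,50)=10. stock: 50 - 10 = 40. total_sold = 82
  Event 11 (sale 22): sell min(22,40)=22. stock: 40 - 22 = 18. total_sold = 104
  Event 12 (restock 23): 18 + 23 = 41
Final: stock = 41, total_sold = 104

Stock never reaches 0.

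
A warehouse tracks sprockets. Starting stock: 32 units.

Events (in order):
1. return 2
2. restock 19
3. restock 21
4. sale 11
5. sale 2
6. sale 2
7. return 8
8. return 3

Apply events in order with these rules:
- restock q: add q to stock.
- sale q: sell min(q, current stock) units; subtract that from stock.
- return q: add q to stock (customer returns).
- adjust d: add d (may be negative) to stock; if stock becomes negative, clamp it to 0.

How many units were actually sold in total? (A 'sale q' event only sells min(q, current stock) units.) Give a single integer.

Processing events:
Start: stock = 32
  Event 1 (return 2): 32 + 2 = 34
  Event 2 (restock 19): 34 + 19 = 53
  Event 3 (restock 21): 53 + 21 = 74
  Event 4 (sale 11): sell min(11,74)=11. stock: 74 - 11 = 63. total_sold = 11
  Event 5 (sale 2): sell min(2,63)=2. stock: 63 - 2 = 61. total_sold = 13
  Event 6 (sale 2): sell min(2,61)=2. stock: 61 - 2 = 59. total_sold = 15
  Event 7 (return 8): 59 + 8 = 67
  Event 8 (return 3): 67 + 3 = 70
Final: stock = 70, total_sold = 15

Answer: 15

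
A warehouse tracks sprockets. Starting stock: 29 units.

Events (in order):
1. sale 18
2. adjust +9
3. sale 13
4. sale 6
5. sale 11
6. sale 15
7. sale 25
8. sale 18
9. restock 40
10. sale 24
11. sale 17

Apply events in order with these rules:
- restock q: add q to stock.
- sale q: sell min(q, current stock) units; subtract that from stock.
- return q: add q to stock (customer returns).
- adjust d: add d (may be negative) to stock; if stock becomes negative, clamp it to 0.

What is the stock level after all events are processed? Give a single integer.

Answer: 0

Derivation:
Processing events:
Start: stock = 29
  Event 1 (sale 18): sell min(18,29)=18. stock: 29 - 18 = 11. total_sold = 18
  Event 2 (adjust +9): 11 + 9 = 20
  Event 3 (sale 13): sell min(13,20)=13. stock: 20 - 13 = 7. total_sold = 31
  Event 4 (sale 6): sell min(6,7)=6. stock: 7 - 6 = 1. total_sold = 37
  Event 5 (sale 11): sell min(11,1)=1. stock: 1 - 1 = 0. total_sold = 38
  Event 6 (sale 15): sell min(15,0)=0. stock: 0 - 0 = 0. total_sold = 38
  Event 7 (sale 25): sell min(25,0)=0. stock: 0 - 0 = 0. total_sold = 38
  Event 8 (sale 18): sell min(18,0)=0. stock: 0 - 0 = 0. total_sold = 38
  Event 9 (restock 40): 0 + 40 = 40
  Event 10 (sale 24): sell min(24,40)=24. stock: 40 - 24 = 16. total_sold = 62
  Event 11 (sale 17): sell min(17,16)=16. stock: 16 - 16 = 0. total_sold = 78
Final: stock = 0, total_sold = 78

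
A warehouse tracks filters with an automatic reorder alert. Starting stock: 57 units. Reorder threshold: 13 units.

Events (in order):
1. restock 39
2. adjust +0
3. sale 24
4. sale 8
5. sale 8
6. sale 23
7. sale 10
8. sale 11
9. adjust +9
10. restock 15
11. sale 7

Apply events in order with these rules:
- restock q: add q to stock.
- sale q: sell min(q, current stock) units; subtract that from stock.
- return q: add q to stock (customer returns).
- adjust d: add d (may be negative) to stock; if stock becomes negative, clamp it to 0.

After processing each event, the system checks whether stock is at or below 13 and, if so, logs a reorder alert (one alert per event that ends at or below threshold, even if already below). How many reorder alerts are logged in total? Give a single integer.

Answer: 1

Derivation:
Processing events:
Start: stock = 57
  Event 1 (restock 39): 57 + 39 = 96
  Event 2 (adjust +0): 96 + 0 = 96
  Event 3 (sale 24): sell min(24,96)=24. stock: 96 - 24 = 72. total_sold = 24
  Event 4 (sale 8): sell min(8,72)=8. stock: 72 - 8 = 64. total_sold = 32
  Event 5 (sale 8): sell min(8,64)=8. stock: 64 - 8 = 56. total_sold = 40
  Event 6 (sale 23): sell min(23,56)=23. stock: 56 - 23 = 33. total_sold = 63
  Event 7 (sale 10): sell min(10,33)=10. stock: 33 - 10 = 23. total_sold = 73
  Event 8 (sale 11): sell min(11,23)=11. stock: 23 - 11 = 12. total_sold = 84
  Event 9 (adjust +9): 12 + 9 = 21
  Event 10 (restock 15): 21 + 15 = 36
  Event 11 (sale 7): sell min(7,36)=7. stock: 36 - 7 = 29. total_sold = 91
Final: stock = 29, total_sold = 91

Checking against threshold 13:
  After event 1: stock=96 > 13
  After event 2: stock=96 > 13
  After event 3: stock=72 > 13
  After event 4: stock=64 > 13
  After event 5: stock=56 > 13
  After event 6: stock=33 > 13
  After event 7: stock=23 > 13
  After event 8: stock=12 <= 13 -> ALERT
  After event 9: stock=21 > 13
  After event 10: stock=36 > 13
  After event 11: stock=29 > 13
Alert events: [8]. Count = 1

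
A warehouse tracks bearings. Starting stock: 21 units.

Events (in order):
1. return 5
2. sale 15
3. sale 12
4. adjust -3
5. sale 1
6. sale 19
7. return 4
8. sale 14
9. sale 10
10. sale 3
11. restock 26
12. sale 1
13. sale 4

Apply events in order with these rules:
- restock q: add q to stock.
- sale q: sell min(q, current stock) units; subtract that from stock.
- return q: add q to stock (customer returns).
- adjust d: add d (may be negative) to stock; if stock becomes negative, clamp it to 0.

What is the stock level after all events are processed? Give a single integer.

Processing events:
Start: stock = 21
  Event 1 (return 5): 21 + 5 = 26
  Event 2 (sale 15): sell min(15,26)=15. stock: 26 - 15 = 11. total_sold = 15
  Event 3 (sale 12): sell min(12,11)=11. stock: 11 - 11 = 0. total_sold = 26
  Event 4 (adjust -3): 0 + -3 = 0 (clamped to 0)
  Event 5 (sale 1): sell min(1,0)=0. stock: 0 - 0 = 0. total_sold = 26
  Event 6 (sale 19): sell min(19,0)=0. stock: 0 - 0 = 0. total_sold = 26
  Event 7 (return 4): 0 + 4 = 4
  Event 8 (sale 14): sell min(14,4)=4. stock: 4 - 4 = 0. total_sold = 30
  Event 9 (sale 10): sell min(10,0)=0. stock: 0 - 0 = 0. total_sold = 30
  Event 10 (sale 3): sell min(3,0)=0. stock: 0 - 0 = 0. total_sold = 30
  Event 11 (restock 26): 0 + 26 = 26
  Event 12 (sale 1): sell min(1,26)=1. stock: 26 - 1 = 25. total_sold = 31
  Event 13 (sale 4): sell min(4,25)=4. stock: 25 - 4 = 21. total_sold = 35
Final: stock = 21, total_sold = 35

Answer: 21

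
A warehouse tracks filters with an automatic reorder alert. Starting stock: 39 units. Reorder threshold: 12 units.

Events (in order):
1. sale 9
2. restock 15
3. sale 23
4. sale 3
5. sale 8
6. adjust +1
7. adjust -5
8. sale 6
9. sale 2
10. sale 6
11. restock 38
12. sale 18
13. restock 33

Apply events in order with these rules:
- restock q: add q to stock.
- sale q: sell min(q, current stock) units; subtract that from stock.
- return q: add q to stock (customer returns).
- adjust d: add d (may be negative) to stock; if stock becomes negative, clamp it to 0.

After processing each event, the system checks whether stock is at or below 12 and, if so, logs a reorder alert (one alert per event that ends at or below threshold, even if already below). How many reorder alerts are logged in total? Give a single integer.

Processing events:
Start: stock = 39
  Event 1 (sale 9): sell min(9,39)=9. stock: 39 - 9 = 30. total_sold = 9
  Event 2 (restock 15): 30 + 15 = 45
  Event 3 (sale 23): sell min(23,45)=23. stock: 45 - 23 = 22. total_sold = 32
  Event 4 (sale 3): sell min(3,22)=3. stock: 22 - 3 = 19. total_sold = 35
  Event 5 (sale 8): sell min(8,19)=8. stock: 19 - 8 = 11. total_sold = 43
  Event 6 (adjust +1): 11 + 1 = 12
  Event 7 (adjust -5): 12 + -5 = 7
  Event 8 (sale 6): sell min(6,7)=6. stock: 7 - 6 = 1. total_sold = 49
  Event 9 (sale 2): sell min(2,1)=1. stock: 1 - 1 = 0. total_sold = 50
  Event 10 (sale 6): sell min(6,0)=0. stock: 0 - 0 = 0. total_sold = 50
  Event 11 (restock 38): 0 + 38 = 38
  Event 12 (sale 18): sell min(18,38)=18. stock: 38 - 18 = 20. total_sold = 68
  Event 13 (restock 33): 20 + 33 = 53
Final: stock = 53, total_sold = 68

Checking against threshold 12:
  After event 1: stock=30 > 12
  After event 2: stock=45 > 12
  After event 3: stock=22 > 12
  After event 4: stock=19 > 12
  After event 5: stock=11 <= 12 -> ALERT
  After event 6: stock=12 <= 12 -> ALERT
  After event 7: stock=7 <= 12 -> ALERT
  After event 8: stock=1 <= 12 -> ALERT
  After event 9: stock=0 <= 12 -> ALERT
  After event 10: stock=0 <= 12 -> ALERT
  After event 11: stock=38 > 12
  After event 12: stock=20 > 12
  After event 13: stock=53 > 12
Alert events: [5, 6, 7, 8, 9, 10]. Count = 6

Answer: 6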